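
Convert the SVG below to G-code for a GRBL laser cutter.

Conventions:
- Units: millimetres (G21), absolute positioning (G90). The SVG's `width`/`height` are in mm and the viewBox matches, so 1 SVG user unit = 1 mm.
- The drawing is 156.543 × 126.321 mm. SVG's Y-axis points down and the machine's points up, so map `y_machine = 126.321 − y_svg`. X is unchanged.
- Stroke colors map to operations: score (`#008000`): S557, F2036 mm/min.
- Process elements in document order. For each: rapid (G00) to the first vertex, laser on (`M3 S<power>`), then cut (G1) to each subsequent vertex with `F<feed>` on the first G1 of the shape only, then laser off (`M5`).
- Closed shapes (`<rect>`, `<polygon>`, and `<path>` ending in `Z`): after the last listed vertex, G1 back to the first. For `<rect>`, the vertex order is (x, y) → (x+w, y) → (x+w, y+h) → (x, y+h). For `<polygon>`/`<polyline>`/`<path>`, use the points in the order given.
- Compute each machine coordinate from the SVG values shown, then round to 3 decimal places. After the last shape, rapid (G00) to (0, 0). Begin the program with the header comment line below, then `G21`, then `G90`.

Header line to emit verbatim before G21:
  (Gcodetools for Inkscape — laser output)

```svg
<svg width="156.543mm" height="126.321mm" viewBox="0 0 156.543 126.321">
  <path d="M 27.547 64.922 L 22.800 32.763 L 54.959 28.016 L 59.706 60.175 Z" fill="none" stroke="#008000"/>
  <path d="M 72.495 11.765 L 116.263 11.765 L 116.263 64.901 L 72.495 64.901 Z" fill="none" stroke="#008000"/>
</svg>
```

1 u = 1 mm; y_m = 126.321 − y.

[1] `<path>` regular polygon, #008000→score S557 F2036: (27.547,61.399) → (22.800,93.558) → (54.959,98.305) → (59.706,66.146) → (27.547,61.399) (closed)

[2] `<path>` rectangle, #008000→score S557 F2036: (72.495,114.556) → (116.263,114.556) → (116.263,61.420) → (72.495,61.420) → (72.495,114.556) (closed)

(Gcodetools for Inkscape — laser output)
G21
G90
G00 X27.547 Y61.399
M3 S557
G1 X22.800 Y93.558 F2036
G1 X54.959 Y98.305
G1 X59.706 Y66.146
G1 X27.547 Y61.399
M5
G00 X72.495 Y114.556
M3 S557
G1 X116.263 Y114.556 F2036
G1 X116.263 Y61.420
G1 X72.495 Y61.420
G1 X72.495 Y114.556
M5
G00 X0.000 Y0.000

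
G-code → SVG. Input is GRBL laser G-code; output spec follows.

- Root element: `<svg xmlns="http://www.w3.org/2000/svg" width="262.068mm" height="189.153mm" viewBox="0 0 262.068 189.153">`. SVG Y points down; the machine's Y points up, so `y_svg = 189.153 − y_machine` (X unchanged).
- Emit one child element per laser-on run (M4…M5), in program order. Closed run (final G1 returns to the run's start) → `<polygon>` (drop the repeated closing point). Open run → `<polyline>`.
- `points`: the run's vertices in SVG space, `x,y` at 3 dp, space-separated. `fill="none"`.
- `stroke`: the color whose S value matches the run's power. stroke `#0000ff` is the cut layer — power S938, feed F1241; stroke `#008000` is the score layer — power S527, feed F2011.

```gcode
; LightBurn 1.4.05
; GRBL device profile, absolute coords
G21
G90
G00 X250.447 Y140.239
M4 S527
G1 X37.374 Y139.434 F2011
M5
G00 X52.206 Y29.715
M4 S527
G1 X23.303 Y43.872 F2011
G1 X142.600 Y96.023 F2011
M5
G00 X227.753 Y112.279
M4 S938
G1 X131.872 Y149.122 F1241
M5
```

<svg xmlns="http://www.w3.org/2000/svg" width="262.068mm" height="189.153mm" viewBox="0 0 262.068 189.153">
  <polyline points="250.447,48.914 37.374,49.719" fill="none" stroke="#008000"/>
  <polyline points="52.206,159.438 23.303,145.281 142.600,93.130" fill="none" stroke="#008000"/>
  <polyline points="227.753,76.874 131.872,40.031" fill="none" stroke="#0000ff"/>
</svg>

y_svg = 189.153 − y_m.

[1] S527→`#008000` (score); open run; points: 250.447,48.914 37.374,49.719

[2] S527→`#008000` (score); open run; points: 52.206,159.438 23.303,145.281 142.600,93.130

[3] S938→`#0000ff` (cut); open run; points: 227.753,76.874 131.872,40.031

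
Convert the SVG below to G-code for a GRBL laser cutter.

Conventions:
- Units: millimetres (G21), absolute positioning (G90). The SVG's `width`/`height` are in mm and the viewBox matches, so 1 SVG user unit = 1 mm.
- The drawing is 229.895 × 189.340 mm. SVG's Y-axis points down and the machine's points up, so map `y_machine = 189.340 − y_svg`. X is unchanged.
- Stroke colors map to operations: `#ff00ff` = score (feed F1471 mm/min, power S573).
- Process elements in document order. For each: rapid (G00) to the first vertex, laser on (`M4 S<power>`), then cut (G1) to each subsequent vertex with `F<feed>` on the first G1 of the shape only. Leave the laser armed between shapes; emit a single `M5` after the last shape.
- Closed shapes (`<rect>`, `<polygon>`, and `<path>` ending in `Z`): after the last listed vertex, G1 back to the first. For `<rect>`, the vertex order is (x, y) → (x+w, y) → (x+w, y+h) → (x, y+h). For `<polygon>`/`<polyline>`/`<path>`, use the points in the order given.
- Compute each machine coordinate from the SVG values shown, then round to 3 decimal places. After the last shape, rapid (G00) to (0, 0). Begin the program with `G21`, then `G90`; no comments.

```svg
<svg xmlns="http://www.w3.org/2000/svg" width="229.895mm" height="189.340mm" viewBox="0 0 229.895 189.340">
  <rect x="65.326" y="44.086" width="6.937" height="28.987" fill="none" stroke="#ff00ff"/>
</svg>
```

G21
G90
G00 X65.326 Y145.254
M4 S573
G1 X72.263 Y145.254 F1471
G1 X72.263 Y116.267
G1 X65.326 Y116.267
G1 X65.326 Y145.254
M5
G00 X0.000 Y0.000

Since the viewBox matches the mm dimensions, user units are millimetres directly. The only transform is the Y-flip y_m = 189.340 − y_svg.

Shape 1 is a rectangle drawn with `<rect>`. Its stroke #ff00ff means score at S573, F1471. After flipping Y the toolpath is (65.326,145.254) → (72.263,145.254) → (72.263,116.267) → (65.326,116.267) → (65.326,145.254), returning to the start.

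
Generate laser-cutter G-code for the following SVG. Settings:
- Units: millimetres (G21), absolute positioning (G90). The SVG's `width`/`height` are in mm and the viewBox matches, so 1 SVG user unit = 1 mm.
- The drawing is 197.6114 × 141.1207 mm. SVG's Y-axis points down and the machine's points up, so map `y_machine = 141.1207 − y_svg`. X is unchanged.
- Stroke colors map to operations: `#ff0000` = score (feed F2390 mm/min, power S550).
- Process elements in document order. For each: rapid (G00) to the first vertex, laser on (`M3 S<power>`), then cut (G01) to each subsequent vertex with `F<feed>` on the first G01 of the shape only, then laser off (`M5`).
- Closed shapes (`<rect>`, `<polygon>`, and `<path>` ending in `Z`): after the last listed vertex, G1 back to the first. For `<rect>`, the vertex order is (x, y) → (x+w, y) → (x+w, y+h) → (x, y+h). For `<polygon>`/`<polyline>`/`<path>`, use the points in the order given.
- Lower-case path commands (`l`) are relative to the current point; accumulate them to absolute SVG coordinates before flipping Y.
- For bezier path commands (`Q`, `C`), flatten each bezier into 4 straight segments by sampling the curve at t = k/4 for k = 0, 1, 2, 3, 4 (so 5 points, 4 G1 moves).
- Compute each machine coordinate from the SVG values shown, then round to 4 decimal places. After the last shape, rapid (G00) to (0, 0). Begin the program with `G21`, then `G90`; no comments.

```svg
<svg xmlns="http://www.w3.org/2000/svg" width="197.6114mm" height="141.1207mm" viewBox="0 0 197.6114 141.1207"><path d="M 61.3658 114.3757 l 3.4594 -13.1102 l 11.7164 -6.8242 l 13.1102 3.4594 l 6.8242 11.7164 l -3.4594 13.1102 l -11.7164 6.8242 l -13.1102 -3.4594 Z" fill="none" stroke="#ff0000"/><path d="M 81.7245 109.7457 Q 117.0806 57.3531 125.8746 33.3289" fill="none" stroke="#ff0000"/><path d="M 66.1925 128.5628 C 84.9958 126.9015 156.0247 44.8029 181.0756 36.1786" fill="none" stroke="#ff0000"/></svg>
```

viewBox `0 0 197.6114 141.1207` with mm width/height → 1 unit = 1 mm. Flip: y_m = 141.1207 − y_svg.

**Shape 1** — `<path>` regular polygon, stroke `#ff0000` → score (S550, F2390). Machine vertices: (61.3658,26.7450) → (64.8252,39.8552) → (76.5416,46.6794) → (89.6518,43.2200) → (96.4760,31.5036) → (93.0166,18.3934) → (81.3002,11.5692) → (68.1900,15.0286) → (61.3658,26.7450). Closed: final G1 returns to the first vertex.

**Shape 2** — `<path>` quadratic bezier, stroke `#ff0000` → score (S550, F2390). Control points (SVG): P0=(81.7245,109.7457), P1=(117.0806,57.3531), P2=(125.8746,33.3289); sampled at t=k/4. Machine vertices: (81.7245,31.3750) → (97.7424,55.7983) → (110.4401,76.6755) → (119.8175,94.0067) → (125.8746,107.7918). Open path.

**Shape 3** — `<path>` cubic bezier, stroke `#ff0000` → score (S550, F2390). Control points (SVG): P0=(66.1925,128.5628), P1=(84.9958,126.9015), P2=(156.0247,44.8029), P3=(181.0756,36.1786); sampled at t=k/4. Machine vertices: (66.1925,12.5579) → (88.5528,26.4810) → (121.2912,56.1389) → (155.2010,87.1023) → (181.0756,104.9421). Open path.

G21
G90
G00 X61.3658 Y26.7450
M3 S550
G01 X64.8252 Y39.8552 F2390
G01 X76.5416 Y46.6794
G01 X89.6518 Y43.2200
G01 X96.4760 Y31.5036
G01 X93.0166 Y18.3934
G01 X81.3002 Y11.5692
G01 X68.1900 Y15.0286
G01 X61.3658 Y26.7450
M5
G00 X81.7245 Y31.3750
M3 S550
G01 X97.7424 Y55.7983 F2390
G01 X110.4401 Y76.6755
G01 X119.8175 Y94.0067
G01 X125.8746 Y107.7918
M5
G00 X66.1925 Y12.5579
M3 S550
G01 X88.5528 Y26.4810 F2390
G01 X121.2912 Y56.1389
G01 X155.2010 Y87.1023
G01 X181.0756 Y104.9421
M5
G00 X0.0000 Y0.0000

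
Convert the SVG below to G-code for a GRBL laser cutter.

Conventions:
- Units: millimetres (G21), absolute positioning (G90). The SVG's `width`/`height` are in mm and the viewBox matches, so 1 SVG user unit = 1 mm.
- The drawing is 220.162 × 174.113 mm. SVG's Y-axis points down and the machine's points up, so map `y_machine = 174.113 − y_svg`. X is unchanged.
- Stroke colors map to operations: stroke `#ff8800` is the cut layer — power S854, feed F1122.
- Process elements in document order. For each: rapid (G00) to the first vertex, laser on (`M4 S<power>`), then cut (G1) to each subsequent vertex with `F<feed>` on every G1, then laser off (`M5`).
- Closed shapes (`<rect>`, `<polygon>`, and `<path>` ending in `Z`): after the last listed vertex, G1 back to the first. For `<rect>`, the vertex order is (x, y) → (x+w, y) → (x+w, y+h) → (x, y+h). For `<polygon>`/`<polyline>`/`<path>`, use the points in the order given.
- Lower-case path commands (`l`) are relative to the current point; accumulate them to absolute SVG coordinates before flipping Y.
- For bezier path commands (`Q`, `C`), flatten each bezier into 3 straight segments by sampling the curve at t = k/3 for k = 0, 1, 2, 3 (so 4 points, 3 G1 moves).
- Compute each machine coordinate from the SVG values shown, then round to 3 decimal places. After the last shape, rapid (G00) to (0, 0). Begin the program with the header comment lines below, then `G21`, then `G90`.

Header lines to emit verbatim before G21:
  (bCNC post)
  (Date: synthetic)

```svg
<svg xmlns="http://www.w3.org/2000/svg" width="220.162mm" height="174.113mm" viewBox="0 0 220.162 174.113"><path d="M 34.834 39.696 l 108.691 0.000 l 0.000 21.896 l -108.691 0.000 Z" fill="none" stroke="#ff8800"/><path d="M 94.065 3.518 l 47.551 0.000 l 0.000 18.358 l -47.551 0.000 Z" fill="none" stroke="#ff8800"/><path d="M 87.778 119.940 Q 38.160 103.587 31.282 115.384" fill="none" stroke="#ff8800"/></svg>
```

(bCNC post)
(Date: synthetic)
G21
G90
G00 X34.834 Y134.417
M4 S854
G1 X143.525 Y134.417 F1122
G1 X143.525 Y112.521 F1122
G1 X34.834 Y112.521 F1122
G1 X34.834 Y134.417 F1122
M5
G00 X94.065 Y170.595
M4 S854
G1 X141.616 Y170.595 F1122
G1 X141.616 Y152.237 F1122
G1 X94.065 Y152.237 F1122
G1 X94.065 Y170.595 F1122
M5
G00 X87.778 Y54.173
M4 S854
G1 X59.448 Y61.947 F1122
G1 X40.616 Y63.466 F1122
G1 X31.282 Y58.729 F1122
M5
G00 X0.000 Y0.000

Since the viewBox matches the mm dimensions, user units are millimetres directly. The only transform is the Y-flip y_m = 174.113 − y_svg.

Shape 1 is a rectangle drawn with `<path>`. Its stroke #ff8800 means cut at S854, F1122. After flipping Y the toolpath is (34.834,134.417) → (143.525,134.417) → (143.525,112.521) → (34.834,112.521) → (34.834,134.417), returning to the start.

Shape 2 is a rectangle drawn with `<path>`. Its stroke #ff8800 means cut at S854, F1122. After flipping Y the toolpath is (94.065,170.595) → (141.616,170.595) → (141.616,152.237) → (94.065,152.237) → (94.065,170.595), returning to the start.

Shape 3 is a quadratic bezier drawn with `<path>`. Its stroke #ff8800 means cut at S854, F1122. After flipping Y the toolpath is (87.778,54.173) → (59.448,61.947) → (40.616,63.466) → (31.282,58.729).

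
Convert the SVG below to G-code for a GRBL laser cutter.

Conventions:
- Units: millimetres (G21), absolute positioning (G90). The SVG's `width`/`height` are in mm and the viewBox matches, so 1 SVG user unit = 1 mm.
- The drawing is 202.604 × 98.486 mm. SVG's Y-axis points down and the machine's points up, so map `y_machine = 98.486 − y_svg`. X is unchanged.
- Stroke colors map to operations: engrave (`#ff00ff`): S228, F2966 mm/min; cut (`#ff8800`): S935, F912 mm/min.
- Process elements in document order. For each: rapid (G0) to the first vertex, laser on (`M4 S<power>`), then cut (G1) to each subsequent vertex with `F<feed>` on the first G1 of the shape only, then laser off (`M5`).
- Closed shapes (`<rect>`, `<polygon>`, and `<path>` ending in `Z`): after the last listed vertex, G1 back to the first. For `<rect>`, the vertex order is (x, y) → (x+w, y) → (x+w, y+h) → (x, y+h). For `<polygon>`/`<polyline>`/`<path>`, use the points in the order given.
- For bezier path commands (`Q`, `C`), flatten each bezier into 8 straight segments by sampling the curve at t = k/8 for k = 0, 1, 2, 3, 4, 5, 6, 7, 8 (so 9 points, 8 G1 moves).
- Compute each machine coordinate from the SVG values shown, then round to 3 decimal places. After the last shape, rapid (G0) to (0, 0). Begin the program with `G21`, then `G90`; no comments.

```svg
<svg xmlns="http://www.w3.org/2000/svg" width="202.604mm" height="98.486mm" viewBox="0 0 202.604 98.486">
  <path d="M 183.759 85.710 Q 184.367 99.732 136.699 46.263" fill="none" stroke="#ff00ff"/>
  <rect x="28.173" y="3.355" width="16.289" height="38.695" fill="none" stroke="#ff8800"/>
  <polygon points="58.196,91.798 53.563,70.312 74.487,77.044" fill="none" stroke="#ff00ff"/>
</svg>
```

G21
G90
G0 X183.759 Y12.776
M4 S228
G1 X183.157 Y10.325 F2966
G1 X181.046 Y9.983
G1 X177.426 Y11.750
G1 X172.298 Y15.627
G1 X165.661 Y21.612
G1 X157.516 Y29.707
G1 X147.862 Y39.910
G1 X136.699 Y52.223
M5
G0 X28.173 Y95.131
M4 S935
G1 X44.462 Y95.131 F912
G1 X44.462 Y56.436
G1 X28.173 Y56.436
G1 X28.173 Y95.131
M5
G0 X58.196 Y6.688
M4 S228
G1 X53.563 Y28.174 F2966
G1 X74.487 Y21.442
G1 X58.196 Y6.688
M5
G0 X0.000 Y0.000

Since the viewBox matches the mm dimensions, user units are millimetres directly. The only transform is the Y-flip y_m = 98.486 − y_svg.

Shape 1 is a quadratic bezier drawn with `<path>`. Its stroke #ff00ff means engrave at S228, F2966. After flipping Y the toolpath is (183.759,12.776) → (183.157,10.325) → (181.046,9.983) → (177.426,11.750) → (172.298,15.627) → (165.661,21.612) → (157.516,29.707) → (147.862,39.910) → (136.699,52.223).

Shape 2 is a rectangle drawn with `<rect>`. Its stroke #ff8800 means cut at S935, F912. After flipping Y the toolpath is (28.173,95.131) → (44.462,95.131) → (44.462,56.436) → (28.173,56.436) → (28.173,95.131), returning to the start.

Shape 3 is a regular polygon drawn with `<polygon>`. Its stroke #ff00ff means engrave at S228, F2966. After flipping Y the toolpath is (58.196,6.688) → (53.563,28.174) → (74.487,21.442) → (58.196,6.688), returning to the start.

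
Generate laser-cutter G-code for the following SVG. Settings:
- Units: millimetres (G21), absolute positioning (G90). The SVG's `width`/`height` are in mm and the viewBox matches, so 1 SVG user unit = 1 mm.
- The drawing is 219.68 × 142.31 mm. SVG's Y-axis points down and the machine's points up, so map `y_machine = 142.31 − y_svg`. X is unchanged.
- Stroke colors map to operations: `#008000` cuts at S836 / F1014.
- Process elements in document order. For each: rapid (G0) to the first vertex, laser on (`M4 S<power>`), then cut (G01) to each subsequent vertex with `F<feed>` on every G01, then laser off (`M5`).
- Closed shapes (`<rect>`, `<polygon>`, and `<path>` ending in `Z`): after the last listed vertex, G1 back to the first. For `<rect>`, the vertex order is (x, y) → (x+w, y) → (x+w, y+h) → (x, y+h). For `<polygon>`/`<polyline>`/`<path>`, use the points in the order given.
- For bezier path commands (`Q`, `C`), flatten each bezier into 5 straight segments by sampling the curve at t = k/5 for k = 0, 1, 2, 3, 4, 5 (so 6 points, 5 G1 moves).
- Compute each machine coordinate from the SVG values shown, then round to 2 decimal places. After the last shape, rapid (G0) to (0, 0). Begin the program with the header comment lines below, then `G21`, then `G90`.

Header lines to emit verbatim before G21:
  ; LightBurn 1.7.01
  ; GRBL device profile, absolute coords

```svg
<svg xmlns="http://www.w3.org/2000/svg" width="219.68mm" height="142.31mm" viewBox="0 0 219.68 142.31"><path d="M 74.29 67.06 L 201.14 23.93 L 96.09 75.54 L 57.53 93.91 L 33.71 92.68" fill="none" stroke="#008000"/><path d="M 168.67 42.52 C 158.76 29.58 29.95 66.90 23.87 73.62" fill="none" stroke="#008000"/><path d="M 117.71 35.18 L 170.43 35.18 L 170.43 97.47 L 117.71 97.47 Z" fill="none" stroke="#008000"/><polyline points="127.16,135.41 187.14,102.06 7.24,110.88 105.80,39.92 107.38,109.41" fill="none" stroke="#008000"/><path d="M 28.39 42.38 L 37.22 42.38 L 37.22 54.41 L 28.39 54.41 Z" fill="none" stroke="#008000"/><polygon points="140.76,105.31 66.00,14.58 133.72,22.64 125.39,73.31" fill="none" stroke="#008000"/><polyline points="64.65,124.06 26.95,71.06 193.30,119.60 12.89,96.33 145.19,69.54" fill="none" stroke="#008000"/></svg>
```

; LightBurn 1.7.01
; GRBL device profile, absolute coords
G21
G90
G0 X74.29 Y75.25
M4 S836
G01 X201.14 Y118.38 F1014
G01 X96.09 Y66.77 F1014
G01 X57.53 Y48.40 F1014
G01 X33.71 Y49.63 F1014
M5
G0 X168.67 Y99.79
M4 S836
G01 X150.39 Y102.17 F1014
G01 X115.17 Y96.37 F1014
G01 X74.61 Y86.27 F1014
G01 X40.31 Y75.75 F1014
G01 X23.87 Y68.69 F1014
M5
G0 X117.71 Y107.13
M4 S836
G01 X170.43 Y107.13 F1014
G01 X170.43 Y44.84 F1014
G01 X117.71 Y44.84 F1014
G01 X117.71 Y107.13 F1014
M5
G0 X127.16 Y6.90
M4 S836
G01 X187.14 Y40.25 F1014
G01 X7.24 Y31.43 F1014
G01 X105.80 Y102.39 F1014
G01 X107.38 Y32.90 F1014
M5
G0 X28.39 Y99.93
M4 S836
G01 X37.22 Y99.93 F1014
G01 X37.22 Y87.90 F1014
G01 X28.39 Y87.90 F1014
G01 X28.39 Y99.93 F1014
M5
G0 X140.76 Y37.00
M4 S836
G01 X66.00 Y127.73 F1014
G01 X133.72 Y119.67 F1014
G01 X125.39 Y69.00 F1014
G01 X140.76 Y37.00 F1014
M5
G0 X64.65 Y18.25
M4 S836
G01 X26.95 Y71.25 F1014
G01 X193.30 Y22.71 F1014
G01 X12.89 Y45.98 F1014
G01 X145.19 Y72.77 F1014
M5
G0 X0.00 Y0.00

Since the viewBox matches the mm dimensions, user units are millimetres directly. The only transform is the Y-flip y_m = 142.31 − y_svg.

Shape 1 is a open polyline drawn with `<path>`. Its stroke #008000 means cut at S836, F1014. After flipping Y the toolpath is (74.29,75.25) → (201.14,118.38) → (96.09,66.77) → (57.53,48.40) → (33.71,49.63).

Shape 2 is a cubic bezier drawn with `<path>`. Its stroke #008000 means cut at S836, F1014. After flipping Y the toolpath is (168.67,99.79) → (150.39,102.17) → (115.17,96.37) → (74.61,86.27) → (40.31,75.75) → (23.87,68.69).

Shape 3 is a rectangle drawn with `<path>`. Its stroke #008000 means cut at S836, F1014. After flipping Y the toolpath is (117.71,107.13) → (170.43,107.13) → (170.43,44.84) → (117.71,44.84) → (117.71,107.13), returning to the start.

Shape 4 is a open polyline drawn with `<polyline>`. Its stroke #008000 means cut at S836, F1014. After flipping Y the toolpath is (127.16,6.90) → (187.14,40.25) → (7.24,31.43) → (105.80,102.39) → (107.38,32.90).

Shape 5 is a rectangle drawn with `<path>`. Its stroke #008000 means cut at S836, F1014. After flipping Y the toolpath is (28.39,99.93) → (37.22,99.93) → (37.22,87.90) → (28.39,87.90) → (28.39,99.93), returning to the start.

Shape 6 is a closed polygon drawn with `<polygon>`. Its stroke #008000 means cut at S836, F1014. After flipping Y the toolpath is (140.76,37.00) → (66.00,127.73) → (133.72,119.67) → (125.39,69.00) → (140.76,37.00), returning to the start.

Shape 7 is a open polyline drawn with `<polyline>`. Its stroke #008000 means cut at S836, F1014. After flipping Y the toolpath is (64.65,18.25) → (26.95,71.25) → (193.30,22.71) → (12.89,45.98) → (145.19,72.77).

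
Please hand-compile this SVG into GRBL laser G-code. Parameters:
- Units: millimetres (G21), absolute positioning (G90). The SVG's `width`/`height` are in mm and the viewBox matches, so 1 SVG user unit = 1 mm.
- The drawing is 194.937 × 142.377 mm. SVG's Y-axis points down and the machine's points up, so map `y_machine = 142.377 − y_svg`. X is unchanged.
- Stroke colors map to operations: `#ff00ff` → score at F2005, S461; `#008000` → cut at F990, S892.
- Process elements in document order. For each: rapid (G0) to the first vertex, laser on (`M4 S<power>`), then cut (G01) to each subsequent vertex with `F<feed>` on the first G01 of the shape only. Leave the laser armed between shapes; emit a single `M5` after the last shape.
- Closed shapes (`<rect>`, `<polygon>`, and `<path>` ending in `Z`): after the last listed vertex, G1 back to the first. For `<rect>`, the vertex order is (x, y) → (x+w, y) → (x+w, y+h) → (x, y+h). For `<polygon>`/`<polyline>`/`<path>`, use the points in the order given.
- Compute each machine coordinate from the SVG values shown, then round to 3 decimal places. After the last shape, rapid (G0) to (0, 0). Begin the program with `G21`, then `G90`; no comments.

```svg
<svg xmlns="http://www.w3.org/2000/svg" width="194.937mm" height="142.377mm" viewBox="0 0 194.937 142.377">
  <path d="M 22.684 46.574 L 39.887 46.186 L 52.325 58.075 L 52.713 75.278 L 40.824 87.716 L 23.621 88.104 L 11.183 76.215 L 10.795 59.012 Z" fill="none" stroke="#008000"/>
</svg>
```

G21
G90
G0 X22.684 Y95.803
M4 S892
G01 X39.887 Y96.191 F990
G01 X52.325 Y84.302
G01 X52.713 Y67.099
G01 X40.824 Y54.661
G01 X23.621 Y54.273
G01 X11.183 Y66.162
G01 X10.795 Y83.365
G01 X22.684 Y95.803
M5
G0 X0.000 Y0.000

viewBox `0 0 194.937 142.377` with mm width/height → 1 unit = 1 mm. Flip: y_m = 142.377 − y_svg.

**Shape 1** — `<path>` regular polygon, stroke `#008000` → cut (S892, F990). Machine vertices: (22.684,95.803) → (39.887,96.191) → (52.325,84.302) → (52.713,67.099) → (40.824,54.661) → (23.621,54.273) → (11.183,66.162) → (10.795,83.365) → (22.684,95.803). Closed: final G1 returns to the first vertex.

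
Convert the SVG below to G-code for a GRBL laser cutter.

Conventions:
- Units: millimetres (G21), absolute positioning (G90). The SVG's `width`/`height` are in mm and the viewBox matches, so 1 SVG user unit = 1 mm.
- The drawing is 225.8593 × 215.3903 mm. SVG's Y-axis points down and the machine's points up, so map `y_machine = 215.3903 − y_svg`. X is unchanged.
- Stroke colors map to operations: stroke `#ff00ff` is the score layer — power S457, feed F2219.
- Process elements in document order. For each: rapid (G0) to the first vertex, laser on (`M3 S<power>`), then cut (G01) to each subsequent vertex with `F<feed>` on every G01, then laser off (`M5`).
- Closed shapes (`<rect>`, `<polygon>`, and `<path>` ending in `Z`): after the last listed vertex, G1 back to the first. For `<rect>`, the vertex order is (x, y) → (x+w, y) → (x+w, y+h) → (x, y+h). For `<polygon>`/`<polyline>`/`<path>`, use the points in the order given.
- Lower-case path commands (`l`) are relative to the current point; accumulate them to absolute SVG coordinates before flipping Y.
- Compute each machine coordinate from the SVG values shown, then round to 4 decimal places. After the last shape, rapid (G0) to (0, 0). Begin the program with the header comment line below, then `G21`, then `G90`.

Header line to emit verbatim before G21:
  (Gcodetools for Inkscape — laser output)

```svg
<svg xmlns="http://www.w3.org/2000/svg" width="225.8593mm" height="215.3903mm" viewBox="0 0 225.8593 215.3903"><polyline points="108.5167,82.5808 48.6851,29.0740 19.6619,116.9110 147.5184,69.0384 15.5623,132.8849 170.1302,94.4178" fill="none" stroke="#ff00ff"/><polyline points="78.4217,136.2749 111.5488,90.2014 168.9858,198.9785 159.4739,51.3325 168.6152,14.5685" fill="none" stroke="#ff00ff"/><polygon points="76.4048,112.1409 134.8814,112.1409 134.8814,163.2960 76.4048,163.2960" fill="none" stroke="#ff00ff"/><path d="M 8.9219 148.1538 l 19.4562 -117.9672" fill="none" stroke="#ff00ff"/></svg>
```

viewBox `0 0 225.8593 215.3903` with mm width/height → 1 unit = 1 mm. Flip: y_m = 215.3903 − y_svg.

**Shape 1** — `<polyline>` open polyline, stroke `#ff00ff` → score (S457, F2219). Machine vertices: (108.5167,132.8095) → (48.6851,186.3163) → (19.6619,98.4793) → (147.5184,146.3519) → (15.5623,82.5054) → (170.1302,120.9725). Open path.

**Shape 2** — `<polyline>` open polyline, stroke `#ff00ff` → score (S457, F2219). Machine vertices: (78.4217,79.1154) → (111.5488,125.1889) → (168.9858,16.4118) → (159.4739,164.0578) → (168.6152,200.8218). Open path.

**Shape 3** — `<polygon>` rectangle, stroke `#ff00ff` → score (S457, F2219). Machine vertices: (76.4048,103.2494) → (134.8814,103.2494) → (134.8814,52.0943) → (76.4048,52.0943) → (76.4048,103.2494). Closed: final G1 returns to the first vertex.

**Shape 4** — `<path>` line segment, stroke `#ff00ff` → score (S457, F2219). Machine vertices: (8.9219,67.2365) → (28.3781,185.2037). Open path.

(Gcodetools for Inkscape — laser output)
G21
G90
G0 X108.5167 Y132.8095
M3 S457
G01 X48.6851 Y186.3163 F2219
G01 X19.6619 Y98.4793 F2219
G01 X147.5184 Y146.3519 F2219
G01 X15.5623 Y82.5054 F2219
G01 X170.1302 Y120.9725 F2219
M5
G0 X78.4217 Y79.1154
M3 S457
G01 X111.5488 Y125.1889 F2219
G01 X168.9858 Y16.4118 F2219
G01 X159.4739 Y164.0578 F2219
G01 X168.6152 Y200.8218 F2219
M5
G0 X76.4048 Y103.2494
M3 S457
G01 X134.8814 Y103.2494 F2219
G01 X134.8814 Y52.0943 F2219
G01 X76.4048 Y52.0943 F2219
G01 X76.4048 Y103.2494 F2219
M5
G0 X8.9219 Y67.2365
M3 S457
G01 X28.3781 Y185.2037 F2219
M5
G0 X0.0000 Y0.0000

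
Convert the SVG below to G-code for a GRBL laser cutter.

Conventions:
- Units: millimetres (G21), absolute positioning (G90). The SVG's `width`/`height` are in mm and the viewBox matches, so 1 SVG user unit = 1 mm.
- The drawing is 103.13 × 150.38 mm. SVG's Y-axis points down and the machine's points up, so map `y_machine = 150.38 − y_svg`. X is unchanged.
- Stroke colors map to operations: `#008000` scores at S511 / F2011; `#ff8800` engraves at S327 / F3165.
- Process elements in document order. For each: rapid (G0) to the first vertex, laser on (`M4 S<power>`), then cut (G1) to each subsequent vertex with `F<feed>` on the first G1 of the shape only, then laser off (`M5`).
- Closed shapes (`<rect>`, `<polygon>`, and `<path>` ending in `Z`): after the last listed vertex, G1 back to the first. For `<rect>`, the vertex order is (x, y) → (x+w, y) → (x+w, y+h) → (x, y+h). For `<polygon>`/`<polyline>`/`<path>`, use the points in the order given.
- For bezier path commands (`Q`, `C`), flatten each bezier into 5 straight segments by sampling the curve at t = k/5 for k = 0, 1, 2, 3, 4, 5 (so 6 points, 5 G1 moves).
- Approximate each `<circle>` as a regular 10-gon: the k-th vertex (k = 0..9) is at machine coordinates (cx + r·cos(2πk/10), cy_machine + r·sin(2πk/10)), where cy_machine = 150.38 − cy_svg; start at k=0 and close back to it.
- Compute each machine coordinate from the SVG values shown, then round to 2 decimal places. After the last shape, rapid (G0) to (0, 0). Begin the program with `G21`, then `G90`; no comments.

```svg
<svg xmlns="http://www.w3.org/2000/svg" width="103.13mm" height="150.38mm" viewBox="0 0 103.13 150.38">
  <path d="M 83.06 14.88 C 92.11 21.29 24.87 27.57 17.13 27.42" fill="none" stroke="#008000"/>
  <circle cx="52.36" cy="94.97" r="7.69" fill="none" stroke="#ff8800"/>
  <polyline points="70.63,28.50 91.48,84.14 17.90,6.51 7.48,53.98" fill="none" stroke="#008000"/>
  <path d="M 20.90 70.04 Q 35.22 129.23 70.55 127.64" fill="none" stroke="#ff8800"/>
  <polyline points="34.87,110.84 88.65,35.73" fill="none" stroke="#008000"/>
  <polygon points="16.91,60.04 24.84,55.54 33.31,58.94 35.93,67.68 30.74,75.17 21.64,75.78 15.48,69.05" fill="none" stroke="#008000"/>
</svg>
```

G21
G90
G0 X83.06 Y135.50
M4 S511
G1 X80.42 Y131.72 F2011
G1 X65.99 Y128.27
G1 X46.29 Y125.46
G1 X27.83 Y123.59
G1 X17.13 Y122.96
M5
G0 X60.05 Y55.41
M4 S327
G1 X58.58 Y59.93 F3165
G1 X54.74 Y62.72
G1 X49.98 Y62.72
G1 X46.14 Y59.93
G1 X44.67 Y55.41
G1 X46.14 Y50.89
G1 X49.98 Y48.10
G1 X54.74 Y48.10
G1 X58.58 Y50.89
G1 X60.05 Y55.41
M5
G0 X70.63 Y121.88
M4 S511
G1 X91.48 Y66.24 F2011
G1 X17.90 Y143.87
G1 X7.48 Y96.40
M5
G0 X20.90 Y80.34
M4 S327
G1 X27.47 Y59.10 F3165
G1 X35.72 Y42.71
G1 X45.65 Y31.19
G1 X57.26 Y24.54
G1 X70.55 Y22.74
M5
G0 X34.87 Y39.54
M4 S511
G1 X88.65 Y114.65 F2011
M5
G0 X16.91 Y90.34
M4 S511
G1 X24.84 Y94.84 F2011
G1 X33.31 Y91.44
G1 X35.93 Y82.70
G1 X30.74 Y75.21
G1 X21.64 Y74.60
G1 X15.48 Y81.33
G1 X16.91 Y90.34
M5
G0 X0.00 Y0.00

viewBox `0 0 103.13 150.38` with mm width/height → 1 unit = 1 mm. Flip: y_m = 150.38 − y_svg.

**Shape 1** — `<path>` cubic bezier, stroke `#008000` → score (S511, F2011). Control points (SVG): P0=(83.06,14.88), P1=(92.11,21.29), P2=(24.87,27.57), P3=(17.13,27.42); sampled at t=k/5. Machine vertices: (83.06,135.50) → (80.42,131.72) → (65.99,128.27) → (46.29,125.46) → (27.83,123.59) → (17.13,122.96). Open path.

**Shape 2** — `<circle>` circle, stroke `#ff8800` → engrave (S327, F3165). Machine vertices: (60.05,55.41) → (58.58,59.93) → (54.74,62.72) → (49.98,62.72) → (46.14,59.93) → (44.67,55.41) → (46.14,50.89) → (49.98,48.10) → (54.74,48.10) → (58.58,50.89) → (60.05,55.41). Closed: final G1 returns to the first vertex.

**Shape 3** — `<polyline>` open polyline, stroke `#008000` → score (S511, F2011). Machine vertices: (70.63,121.88) → (91.48,66.24) → (17.90,143.87) → (7.48,96.40). Open path.

**Shape 4** — `<path>` quadratic bezier, stroke `#ff8800` → engrave (S327, F3165). Control points (SVG): P0=(20.90,70.04), P1=(35.22,129.23), P2=(70.55,127.64); sampled at t=k/5. Machine vertices: (20.90,80.34) → (27.47,59.10) → (35.72,42.71) → (45.65,31.19) → (57.26,24.54) → (70.55,22.74). Open path.

**Shape 5** — `<polyline>` line segment, stroke `#008000` → score (S511, F2011). Machine vertices: (34.87,39.54) → (88.65,114.65). Open path.

**Shape 6** — `<polygon>` regular polygon, stroke `#008000` → score (S511, F2011). Machine vertices: (16.91,90.34) → (24.84,94.84) → (33.31,91.44) → (35.93,82.70) → (30.74,75.21) → (21.64,74.60) → (15.48,81.33) → (16.91,90.34). Closed: final G1 returns to the first vertex.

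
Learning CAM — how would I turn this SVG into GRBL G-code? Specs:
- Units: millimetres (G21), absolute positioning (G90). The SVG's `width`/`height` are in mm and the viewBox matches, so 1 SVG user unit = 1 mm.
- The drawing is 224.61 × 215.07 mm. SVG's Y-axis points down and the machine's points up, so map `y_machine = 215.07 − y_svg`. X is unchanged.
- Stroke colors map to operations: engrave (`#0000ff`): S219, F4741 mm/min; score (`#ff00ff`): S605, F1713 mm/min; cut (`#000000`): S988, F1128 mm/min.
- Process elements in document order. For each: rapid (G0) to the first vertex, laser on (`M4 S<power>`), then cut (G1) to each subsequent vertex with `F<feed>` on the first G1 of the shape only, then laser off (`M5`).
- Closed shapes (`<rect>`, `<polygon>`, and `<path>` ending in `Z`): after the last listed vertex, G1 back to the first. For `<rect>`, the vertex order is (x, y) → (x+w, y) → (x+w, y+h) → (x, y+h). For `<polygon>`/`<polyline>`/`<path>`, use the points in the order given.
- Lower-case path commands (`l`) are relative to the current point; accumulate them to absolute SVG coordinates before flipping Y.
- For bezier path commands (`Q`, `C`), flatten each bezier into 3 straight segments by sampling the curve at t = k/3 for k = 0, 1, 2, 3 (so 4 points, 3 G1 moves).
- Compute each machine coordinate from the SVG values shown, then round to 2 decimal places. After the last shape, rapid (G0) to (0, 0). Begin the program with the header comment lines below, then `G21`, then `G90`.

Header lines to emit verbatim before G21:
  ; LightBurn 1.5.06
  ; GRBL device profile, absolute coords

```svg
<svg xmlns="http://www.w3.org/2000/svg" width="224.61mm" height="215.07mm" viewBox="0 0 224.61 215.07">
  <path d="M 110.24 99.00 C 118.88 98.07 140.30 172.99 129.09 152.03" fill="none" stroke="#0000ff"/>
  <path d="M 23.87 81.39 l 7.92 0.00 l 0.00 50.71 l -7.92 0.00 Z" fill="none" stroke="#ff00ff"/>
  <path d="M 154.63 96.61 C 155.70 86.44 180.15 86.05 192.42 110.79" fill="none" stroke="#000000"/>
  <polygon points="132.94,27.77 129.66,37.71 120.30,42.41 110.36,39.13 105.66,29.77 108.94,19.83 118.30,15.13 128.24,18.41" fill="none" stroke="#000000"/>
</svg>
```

; LightBurn 1.5.06
; GRBL device profile, absolute coords
G21
G90
G0 X110.24 Y116.07
M4 S219
G1 X121.46 Y98.08 F4741
G1 X131.11 Y67.68
G1 X129.09 Y63.04
M5
G0 X23.87 Y133.68
M4 S605
G1 X31.79 Y133.68 F1713
G1 X31.79 Y82.97
G1 X23.87 Y82.97
G1 X23.87 Y133.68
M5
G0 X154.63 Y118.46
M4 S988
G1 X162.18 Y124.80 F1128
G1 X177.41 Y121.21
G1 X192.42 Y104.28
M5
G0 X132.94 Y187.30
M4 S988
G1 X129.66 Y177.36 F1128
G1 X120.30 Y172.66
G1 X110.36 Y175.94
G1 X105.66 Y185.30
G1 X108.94 Y195.24
G1 X118.30 Y199.94
G1 X128.24 Y196.66
G1 X132.94 Y187.30
M5
G0 X0.00 Y0.00

Since the viewBox matches the mm dimensions, user units are millimetres directly. The only transform is the Y-flip y_m = 215.07 − y_svg.

Shape 1 is a cubic bezier drawn with `<path>`. Its stroke #0000ff means engrave at S219, F4741. After flipping Y the toolpath is (110.24,116.07) → (121.46,98.08) → (131.11,67.68) → (129.09,63.04).

Shape 2 is a rectangle drawn with `<path>`. Its stroke #ff00ff means score at S605, F1713. After flipping Y the toolpath is (23.87,133.68) → (31.79,133.68) → (31.79,82.97) → (23.87,82.97) → (23.87,133.68), returning to the start.

Shape 3 is a cubic bezier drawn with `<path>`. Its stroke #000000 means cut at S988, F1128. After flipping Y the toolpath is (154.63,118.46) → (162.18,124.80) → (177.41,121.21) → (192.42,104.28).

Shape 4 is a regular polygon drawn with `<polygon>`. Its stroke #000000 means cut at S988, F1128. After flipping Y the toolpath is (132.94,187.30) → (129.66,177.36) → (120.30,172.66) → (110.36,175.94) → (105.66,185.30) → (108.94,195.24) → (118.30,199.94) → (128.24,196.66) → (132.94,187.30), returning to the start.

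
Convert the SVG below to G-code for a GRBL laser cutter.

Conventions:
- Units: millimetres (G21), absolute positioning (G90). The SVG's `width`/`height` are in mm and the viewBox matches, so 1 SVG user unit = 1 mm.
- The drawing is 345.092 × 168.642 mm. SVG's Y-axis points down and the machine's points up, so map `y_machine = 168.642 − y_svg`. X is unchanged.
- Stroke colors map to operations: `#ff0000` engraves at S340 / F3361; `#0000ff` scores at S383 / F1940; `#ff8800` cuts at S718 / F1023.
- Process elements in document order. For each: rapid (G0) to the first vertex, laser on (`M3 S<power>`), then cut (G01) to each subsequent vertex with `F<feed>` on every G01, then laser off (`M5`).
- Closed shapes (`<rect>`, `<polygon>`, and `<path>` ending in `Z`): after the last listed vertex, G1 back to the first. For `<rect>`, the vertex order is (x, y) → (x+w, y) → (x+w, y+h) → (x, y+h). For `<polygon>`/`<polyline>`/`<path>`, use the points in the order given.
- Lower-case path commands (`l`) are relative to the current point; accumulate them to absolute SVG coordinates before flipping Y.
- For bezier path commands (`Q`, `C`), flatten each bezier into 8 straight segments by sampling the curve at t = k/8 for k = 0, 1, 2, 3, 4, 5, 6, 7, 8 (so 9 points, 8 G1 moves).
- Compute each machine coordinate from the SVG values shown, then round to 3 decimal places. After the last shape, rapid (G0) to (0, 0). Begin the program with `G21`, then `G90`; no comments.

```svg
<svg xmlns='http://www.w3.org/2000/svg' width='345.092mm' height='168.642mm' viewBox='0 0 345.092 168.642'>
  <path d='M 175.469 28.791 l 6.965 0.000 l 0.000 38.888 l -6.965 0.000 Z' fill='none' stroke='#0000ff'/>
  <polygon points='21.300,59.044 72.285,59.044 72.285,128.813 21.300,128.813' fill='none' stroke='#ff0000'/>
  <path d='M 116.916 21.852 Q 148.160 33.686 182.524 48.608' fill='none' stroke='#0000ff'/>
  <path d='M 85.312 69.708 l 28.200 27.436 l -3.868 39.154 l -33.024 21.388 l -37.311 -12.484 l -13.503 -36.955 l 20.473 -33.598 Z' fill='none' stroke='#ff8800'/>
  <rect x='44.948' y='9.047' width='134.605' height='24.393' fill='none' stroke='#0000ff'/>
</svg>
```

Since the viewBox matches the mm dimensions, user units are millimetres directly. The only transform is the Y-flip y_m = 168.642 − y_svg.

Shape 1 is a rectangle drawn with `<path>`. Its stroke #0000ff means score at S383, F1940. After flipping Y the toolpath is (175.469,139.851) → (182.434,139.851) → (182.434,100.963) → (175.469,100.963) → (175.469,139.851), returning to the start.

Shape 2 is a rectangle drawn with `<polygon>`. Its stroke #ff0000 means engrave at S340, F3361. After flipping Y the toolpath is (21.300,109.598) → (72.285,109.598) → (72.285,39.829) → (21.300,39.829) → (21.300,109.598), returning to the start.

Shape 3 is a quadratic bezier drawn with `<path>`. Its stroke #0000ff means score at S383, F1940. After flipping Y the toolpath is (116.916,146.790) → (124.776,143.783) → (132.733,140.680) → (140.788,137.480) → (148.940,134.184) → (157.190,130.791) → (165.537,127.302) → (173.982,123.716) → (182.524,120.034).

Shape 4 is a regular polygon drawn with `<path>`. Its stroke #ff8800 means cut at S718, F1023. After flipping Y the toolpath is (85.312,98.934) → (113.512,71.498) → (109.644,32.344) → (76.620,10.956) → (39.309,23.440) → (25.806,60.395) → (46.279,93.993) → (85.312,98.934), returning to the start.

Shape 5 is a rectangle drawn with `<rect>`. Its stroke #0000ff means score at S383, F1940. After flipping Y the toolpath is (44.948,159.595) → (179.553,159.595) → (179.553,135.202) → (44.948,135.202) → (44.948,159.595), returning to the start.

G21
G90
G0 X175.469 Y139.851
M3 S383
G01 X182.434 Y139.851 F1940
G01 X182.434 Y100.963 F1940
G01 X175.469 Y100.963 F1940
G01 X175.469 Y139.851 F1940
M5
G0 X21.300 Y109.598
M3 S340
G01 X72.285 Y109.598 F3361
G01 X72.285 Y39.829 F3361
G01 X21.300 Y39.829 F3361
G01 X21.300 Y109.598 F3361
M5
G0 X116.916 Y146.790
M3 S383
G01 X124.776 Y143.783 F1940
G01 X132.733 Y140.680 F1940
G01 X140.788 Y137.480 F1940
G01 X148.940 Y134.184 F1940
G01 X157.190 Y130.791 F1940
G01 X165.537 Y127.302 F1940
G01 X173.982 Y123.716 F1940
G01 X182.524 Y120.034 F1940
M5
G0 X85.312 Y98.934
M3 S718
G01 X113.512 Y71.498 F1023
G01 X109.644 Y32.344 F1023
G01 X76.620 Y10.956 F1023
G01 X39.309 Y23.440 F1023
G01 X25.806 Y60.395 F1023
G01 X46.279 Y93.993 F1023
G01 X85.312 Y98.934 F1023
M5
G0 X44.948 Y159.595
M3 S383
G01 X179.553 Y159.595 F1940
G01 X179.553 Y135.202 F1940
G01 X44.948 Y135.202 F1940
G01 X44.948 Y159.595 F1940
M5
G0 X0.000 Y0.000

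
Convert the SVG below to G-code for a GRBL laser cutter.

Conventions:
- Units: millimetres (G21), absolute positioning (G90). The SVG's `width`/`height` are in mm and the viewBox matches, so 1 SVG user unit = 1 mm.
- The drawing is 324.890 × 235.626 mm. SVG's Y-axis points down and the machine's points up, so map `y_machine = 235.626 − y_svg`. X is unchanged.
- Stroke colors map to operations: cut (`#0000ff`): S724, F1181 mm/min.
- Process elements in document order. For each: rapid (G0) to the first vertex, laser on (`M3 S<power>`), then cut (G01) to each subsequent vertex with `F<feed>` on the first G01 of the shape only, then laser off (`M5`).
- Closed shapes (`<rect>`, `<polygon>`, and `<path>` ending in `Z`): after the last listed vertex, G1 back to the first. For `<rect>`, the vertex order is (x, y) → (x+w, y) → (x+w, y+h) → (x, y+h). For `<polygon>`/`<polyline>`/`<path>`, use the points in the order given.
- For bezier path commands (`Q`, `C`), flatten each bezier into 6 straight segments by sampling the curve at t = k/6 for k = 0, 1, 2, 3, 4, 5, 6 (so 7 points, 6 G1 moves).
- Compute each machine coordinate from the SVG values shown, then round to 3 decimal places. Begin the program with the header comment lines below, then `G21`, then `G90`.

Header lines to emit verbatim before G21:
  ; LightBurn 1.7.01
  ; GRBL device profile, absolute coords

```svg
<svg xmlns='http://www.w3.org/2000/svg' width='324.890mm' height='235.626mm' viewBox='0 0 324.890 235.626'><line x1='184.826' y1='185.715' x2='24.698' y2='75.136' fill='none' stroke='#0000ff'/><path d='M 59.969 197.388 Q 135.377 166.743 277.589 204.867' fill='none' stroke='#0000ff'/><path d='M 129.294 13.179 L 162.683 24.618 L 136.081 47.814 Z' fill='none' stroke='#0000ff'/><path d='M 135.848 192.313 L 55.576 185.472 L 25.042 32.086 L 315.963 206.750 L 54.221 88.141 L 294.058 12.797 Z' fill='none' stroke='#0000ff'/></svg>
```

; LightBurn 1.7.01
; GRBL device profile, absolute coords
G21
G90
G0 X184.826 Y49.911
M3 S724
G01 X24.698 Y160.490 F1181
M5
G0 X59.969 Y38.238
M3 S724
G01 X86.961 Y46.543 F1181
G01 X117.664 Y51.027
G01 X152.078 Y51.691
G01 X190.204 Y48.534
G01 X232.041 Y41.557
G01 X277.589 Y30.759
M5
G0 X129.294 Y222.447
M3 S724
G01 X162.683 Y211.008 F1181
G01 X136.081 Y187.812
G01 X129.294 Y222.447
M5
G0 X135.848 Y43.313
M3 S724
G01 X55.576 Y50.154 F1181
G01 X25.042 Y203.540
G01 X315.963 Y28.876
G01 X54.221 Y147.485
G01 X294.058 Y222.829
G01 X135.848 Y43.313
M5

Since the viewBox matches the mm dimensions, user units are millimetres directly. The only transform is the Y-flip y_m = 235.626 − y_svg.

Shape 1 is a line segment drawn with `<line>`. Its stroke #0000ff means cut at S724, F1181. After flipping Y the toolpath is (184.826,49.911) → (24.698,160.490).

Shape 2 is a quadratic bezier drawn with `<path>`. Its stroke #0000ff means cut at S724, F1181. After flipping Y the toolpath is (59.969,38.238) → (86.961,46.543) → (117.664,51.027) → (152.078,51.691) → (190.204,48.534) → (232.041,41.557) → (277.589,30.759).

Shape 3 is a regular polygon drawn with `<path>`. Its stroke #0000ff means cut at S724, F1181. After flipping Y the toolpath is (129.294,222.447) → (162.683,211.008) → (136.081,187.812) → (129.294,222.447), returning to the start.

Shape 4 is a closed polygon drawn with `<path>`. Its stroke #0000ff means cut at S724, F1181. After flipping Y the toolpath is (135.848,43.313) → (55.576,50.154) → (25.042,203.540) → (315.963,28.876) → (54.221,147.485) → (294.058,222.829) → (135.848,43.313), returning to the start.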